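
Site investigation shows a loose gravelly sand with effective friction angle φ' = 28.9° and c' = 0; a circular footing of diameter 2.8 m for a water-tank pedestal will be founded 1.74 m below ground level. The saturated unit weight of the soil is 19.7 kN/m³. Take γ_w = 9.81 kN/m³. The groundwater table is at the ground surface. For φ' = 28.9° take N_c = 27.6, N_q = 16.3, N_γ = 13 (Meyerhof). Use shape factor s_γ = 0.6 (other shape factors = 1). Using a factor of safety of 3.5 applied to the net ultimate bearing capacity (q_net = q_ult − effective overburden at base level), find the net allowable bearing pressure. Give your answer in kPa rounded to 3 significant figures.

q_all(net) ≈ 106 kPa

With the water table at the surface the whole profile is submerged: γ' = 19.7 − 9.81 = 9.89 kN/m³, so q = γ'·D_f = 17.209 kPa; the same γ' applies in the ½γBN_γ term.
q_ult = q·N_q + 0.5·γ·B·N_γ·s_γ
     = 17.209 × 16.3 + 0.5 × 9.89 × 2.8 × 13 × 0.6
     = 280.5 + 108 = 388.5 kPa.
Net ultimate: q_net = 388.5 − 17.209 = 371.29 kPa.
q_all(net) = 371.29 / 3.5 = 106.08 kPa.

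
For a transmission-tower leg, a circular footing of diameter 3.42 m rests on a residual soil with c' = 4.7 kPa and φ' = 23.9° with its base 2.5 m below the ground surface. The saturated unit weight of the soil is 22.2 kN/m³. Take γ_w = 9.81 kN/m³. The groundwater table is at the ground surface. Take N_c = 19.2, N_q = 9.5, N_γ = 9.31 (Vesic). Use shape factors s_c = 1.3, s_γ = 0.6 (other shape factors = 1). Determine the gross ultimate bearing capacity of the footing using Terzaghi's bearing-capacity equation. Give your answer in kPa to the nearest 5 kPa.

q_ult ≈ 530 kPa

Water table at ground surface, so effective unit weight γ' = 22.2 − 9.81 = 12.39 kN/m³ is used throughout; overburden q = 12.39 × 2.5 = 30.975 kPa; the same γ' applies in the ½γBN_γ term.
Cohesion term c·N_c·s_c = 4.7 × 19.2 × 1.3 = 117.31 kPa; surcharge term q·N_q = 30.975 × 9.5 = 294.26 kPa; self-weight term 0.5·γ·B·N_γ·s_γ = 0.5 × 12.39 × 3.42 × 9.31 × 0.6 = 118.35 kPa.
q_ult = 117.31 + 294.26 + 118.35 = 529.92 kPa.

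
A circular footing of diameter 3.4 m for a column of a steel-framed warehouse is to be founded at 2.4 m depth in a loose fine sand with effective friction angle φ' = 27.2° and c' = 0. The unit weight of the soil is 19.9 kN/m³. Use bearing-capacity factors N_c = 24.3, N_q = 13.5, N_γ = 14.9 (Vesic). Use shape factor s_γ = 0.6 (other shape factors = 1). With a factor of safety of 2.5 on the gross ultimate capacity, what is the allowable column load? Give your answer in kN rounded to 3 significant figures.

P_all ≈ 3440 kN

q = γ·D_f = 19.9 × 2.4 = 47.76 kPa.
q·N_q = 47.76 × 13.5 = 644.76 kPa
0.5·γ·B·N_γ·s_γ = 0.5 × 19.9 × 3.4 × 14.9 × 0.6 = 302.44 kPa
q_ult = 644.76 + 302.44 = 947.2 kPa.
Gross allowable pressure q_all = 947.2 / 2.5 = 378.88 kPa.
Footing area = 9.0792 m², so allowable column load = 378.88 × 9.0792 = 3439.9 kN.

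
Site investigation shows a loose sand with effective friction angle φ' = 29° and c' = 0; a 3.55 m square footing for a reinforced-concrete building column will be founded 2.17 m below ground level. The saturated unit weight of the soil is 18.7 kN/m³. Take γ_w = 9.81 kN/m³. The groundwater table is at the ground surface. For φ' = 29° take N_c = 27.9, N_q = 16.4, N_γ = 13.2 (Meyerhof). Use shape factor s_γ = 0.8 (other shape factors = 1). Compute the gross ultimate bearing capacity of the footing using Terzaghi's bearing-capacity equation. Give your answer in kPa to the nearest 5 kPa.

γ' = 18.7 − 9.81 = 8.89 kN/m³ (submerged throughout). q = 8.89 × 2.17 = 19.291 kPa; the same γ' applies in the ½γBN_γ term.
q·N_q = 19.291 × 16.4 = 316.38 kPa
0.5·γ·B·N_γ·s_γ = 0.5 × 8.89 × 3.55 × 13.2 × 0.8 = 166.63 kPa
q_ult = 316.38 + 166.63 = 483.01 kPa.

q_ult ≈ 485 kPa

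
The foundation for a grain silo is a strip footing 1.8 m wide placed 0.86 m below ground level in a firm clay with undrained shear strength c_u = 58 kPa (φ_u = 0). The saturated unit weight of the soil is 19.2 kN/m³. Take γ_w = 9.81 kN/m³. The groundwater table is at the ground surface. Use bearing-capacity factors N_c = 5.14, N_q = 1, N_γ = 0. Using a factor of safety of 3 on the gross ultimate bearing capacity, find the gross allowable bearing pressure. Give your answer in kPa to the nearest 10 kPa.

q_all ≈ 100 kPa

With the water table at the surface the whole profile is submerged: γ' = 19.2 − 9.81 = 9.39 kN/m³, so q = γ'·D_f = 8.0754 kPa.
q_ult = c·N_c + q·N_q
     = 58 × 5.14 + 8.0754 × 1
     = 298.12 + 8.0754 = 306.2 kPa.
q_all = 306.2 / 3 = 102.07 kPa.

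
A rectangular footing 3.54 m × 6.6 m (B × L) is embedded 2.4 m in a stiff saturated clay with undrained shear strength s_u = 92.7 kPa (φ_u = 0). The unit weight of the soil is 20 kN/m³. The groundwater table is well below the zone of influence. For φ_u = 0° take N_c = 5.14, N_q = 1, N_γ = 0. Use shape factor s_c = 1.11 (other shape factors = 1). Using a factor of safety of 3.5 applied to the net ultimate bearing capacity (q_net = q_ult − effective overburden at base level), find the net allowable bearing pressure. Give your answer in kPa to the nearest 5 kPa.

Effective surcharge at the founding depth q = γ·D_f = 20 × 2.4 = 48 kPa.
q_ult = c·N_c·s_c + q·N_q
     = 92.7 × 5.14 × 1.11 + 48 × 1
     = 528.89 + 48 = 576.89 kPa.
Net ultimate: q_net = 576.89 − 48 = 528.89 kPa.
q_all(net) = 528.89 / 3.5 = 151.11 kPa.

q_all(net) ≈ 150 kPa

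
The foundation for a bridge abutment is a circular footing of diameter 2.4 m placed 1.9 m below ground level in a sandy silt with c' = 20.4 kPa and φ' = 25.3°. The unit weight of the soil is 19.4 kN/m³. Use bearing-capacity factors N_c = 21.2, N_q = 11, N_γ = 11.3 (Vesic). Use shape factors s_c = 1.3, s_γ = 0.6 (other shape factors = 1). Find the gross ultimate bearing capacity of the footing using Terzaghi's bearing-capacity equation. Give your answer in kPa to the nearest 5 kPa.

q_ult ≈ 1125 kPa

q = γ·D_f = 19.4 × 1.9 = 36.86 kPa.
c·N_c·s_c = 20.4 × 21.2 × 1.3 = 562.22 kPa
q·N_q = 36.86 × 11 = 405.46 kPa
0.5·γ·B·N_γ·s_γ = 0.5 × 19.4 × 2.4 × 11.3 × 0.6 = 157.84 kPa
q_ult = 562.22 + 405.46 + 157.84 = 1125.5 kPa.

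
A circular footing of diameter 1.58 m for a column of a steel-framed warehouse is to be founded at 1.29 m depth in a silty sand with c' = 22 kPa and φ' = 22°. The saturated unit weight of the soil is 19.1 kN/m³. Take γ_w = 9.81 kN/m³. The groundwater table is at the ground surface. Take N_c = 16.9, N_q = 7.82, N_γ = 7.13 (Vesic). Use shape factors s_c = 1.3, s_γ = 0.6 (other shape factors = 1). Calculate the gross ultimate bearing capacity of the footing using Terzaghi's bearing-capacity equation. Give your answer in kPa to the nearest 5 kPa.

q_ult ≈ 610 kPa

With the water table at the surface the whole profile is submerged: γ' = 19.1 − 9.81 = 9.29 kN/m³, so q = γ'·D_f = 11.984 kPa; the same γ' applies in the ½γBN_γ term.
q_ult = c·N_c·s_c + q·N_q + 0.5·γ·B·N_γ·s_γ
     = 22 × 16.9 × 1.3 + 11.984 × 7.82 + 0.5 × 9.29 × 1.58 × 7.13 × 0.6
     = 483.34 + 93.716 + 31.397 = 608.45 kPa.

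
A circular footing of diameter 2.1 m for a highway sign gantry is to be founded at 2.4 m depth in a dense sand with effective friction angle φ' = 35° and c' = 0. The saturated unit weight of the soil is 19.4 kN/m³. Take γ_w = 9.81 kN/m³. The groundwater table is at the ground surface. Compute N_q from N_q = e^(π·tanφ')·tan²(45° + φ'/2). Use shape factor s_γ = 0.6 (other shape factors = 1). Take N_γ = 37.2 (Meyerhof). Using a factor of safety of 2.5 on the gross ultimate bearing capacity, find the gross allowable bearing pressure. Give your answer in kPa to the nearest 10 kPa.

N_q = e^(π·tan35°)·tan²(62.5°) = 33.3.
With the water table at the surface the whole profile is submerged: γ' = 19.4 − 9.81 = 9.59 kN/m³, so q = γ'·D_f = 23.016 kPa; the same γ' applies in the ½γBN_γ term.
q_ult = q·N_q + 0.5·γ·B·N_γ·s_γ
     = 23.016 × 33.296 + 0.5 × 9.59 × 2.1 × 37.2 × 0.6
     = 766.34 + 224.75 = 991.09 kPa.
q_all = 991.09 / 2.5 = 396.44 kPa.

q_all ≈ 400 kPa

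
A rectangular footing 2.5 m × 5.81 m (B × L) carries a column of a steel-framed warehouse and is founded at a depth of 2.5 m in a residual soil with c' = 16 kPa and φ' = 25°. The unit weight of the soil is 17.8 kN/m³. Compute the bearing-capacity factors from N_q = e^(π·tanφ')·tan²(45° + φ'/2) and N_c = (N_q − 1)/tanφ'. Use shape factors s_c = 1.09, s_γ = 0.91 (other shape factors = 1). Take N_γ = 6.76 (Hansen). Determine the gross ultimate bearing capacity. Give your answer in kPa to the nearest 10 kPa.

q_ult ≈ 970 kPa

tan25° = 0.4663, so N_q = e^(π×0.4663)·tan²(57.5°) = 4.327 × 2.464 = 10.66.
N_c = (10.66 − 1)/tan25° = 20.72.
q = γ·D_f = 17.8 × 2.5 = 44.5 kPa.
c·N_c·s_c = 16 × 20.721 × 1.09 = 361.37 kPa
q·N_q = 44.5 × 10.662 = 474.47 kPa
0.5·γ·B·N_γ·s_γ = 0.5 × 17.8 × 2.5 × 6.76 × 0.91 = 136.87 kPa
q_ult = 361.37 + 474.47 + 136.87 = 972.7 kPa.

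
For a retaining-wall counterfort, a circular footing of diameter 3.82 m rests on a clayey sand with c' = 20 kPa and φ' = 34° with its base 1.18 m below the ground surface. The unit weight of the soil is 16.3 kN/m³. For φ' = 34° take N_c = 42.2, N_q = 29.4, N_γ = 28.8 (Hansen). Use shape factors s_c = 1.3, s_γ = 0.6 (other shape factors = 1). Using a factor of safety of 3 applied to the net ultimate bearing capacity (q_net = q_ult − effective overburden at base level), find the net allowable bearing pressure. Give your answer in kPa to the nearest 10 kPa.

Effective surcharge at the founding depth q = γ·D_f = 16.3 × 1.18 = 19.234 kPa.
q_ult = c·N_c·s_c + q·N_q + 0.5·γ·B·N_γ·s_γ
     = 20 × 42.2 × 1.3 + 19.234 × 29.4 + 0.5 × 16.3 × 3.82 × 28.8 × 0.6
     = 1097.2 + 565.48 + 537.98 = 2200.7 kPa.
Net ultimate: q_net = 2200.7 − 19.234 = 2181.4 kPa.
q_all(net) = 2181.4 / 3 = 727.14 kPa.

q_all(net) ≈ 730 kPa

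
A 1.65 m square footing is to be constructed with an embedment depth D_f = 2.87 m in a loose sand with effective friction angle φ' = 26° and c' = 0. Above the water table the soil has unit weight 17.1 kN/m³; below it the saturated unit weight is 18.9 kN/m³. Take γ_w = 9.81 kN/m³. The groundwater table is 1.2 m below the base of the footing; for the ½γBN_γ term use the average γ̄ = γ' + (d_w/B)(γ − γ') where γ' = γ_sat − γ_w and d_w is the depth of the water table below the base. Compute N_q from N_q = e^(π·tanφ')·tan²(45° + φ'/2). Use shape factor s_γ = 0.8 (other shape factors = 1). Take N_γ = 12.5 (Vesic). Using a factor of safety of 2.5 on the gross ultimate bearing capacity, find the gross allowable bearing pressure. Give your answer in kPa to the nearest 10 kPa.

N_q = e^(π·tan26°)·tan²(58°) = 11.85.
q = γ·D_f = 17.1 × 2.87 = 49.077 kPa.
γ' = 9.09 kN/m³; averaging over the depth B below the base, γ̄ = γ' + (d_w/B)(γ − γ') = 14.915 kN/m³.
q·N_q = 49.077 × 11.854 = 581.77 kPa
0.5·γ·B·N_γ·s_γ = 0.5 × 14.915 × 1.65 × 12.5 × 0.8 = 123.05 kPa
q_ult = 581.77 + 123.05 = 704.82 kPa.
q_all = 704.82 / 2.5 = 281.93 kPa.

q_all ≈ 280 kPa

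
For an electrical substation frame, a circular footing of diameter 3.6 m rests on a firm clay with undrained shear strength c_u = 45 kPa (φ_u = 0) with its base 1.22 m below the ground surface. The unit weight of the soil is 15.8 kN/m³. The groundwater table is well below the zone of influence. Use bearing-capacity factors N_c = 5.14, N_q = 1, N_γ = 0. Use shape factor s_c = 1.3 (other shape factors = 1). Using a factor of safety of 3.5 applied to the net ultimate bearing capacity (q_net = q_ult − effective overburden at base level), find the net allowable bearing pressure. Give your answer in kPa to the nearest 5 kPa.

q_all(net) ≈ 85 kPa

Effective surcharge at the founding depth q = γ·D_f = 15.8 × 1.22 = 19.276 kPa.
q_ult = c·N_c·s_c + q·N_q
     = 45 × 5.14 × 1.3 + 19.276 × 1
     = 300.69 + 19.276 = 319.97 kPa.
Net ultimate: q_net = 319.97 − 19.276 = 300.69 kPa.
q_all(net) = 300.69 / 3.5 = 85.911 kPa.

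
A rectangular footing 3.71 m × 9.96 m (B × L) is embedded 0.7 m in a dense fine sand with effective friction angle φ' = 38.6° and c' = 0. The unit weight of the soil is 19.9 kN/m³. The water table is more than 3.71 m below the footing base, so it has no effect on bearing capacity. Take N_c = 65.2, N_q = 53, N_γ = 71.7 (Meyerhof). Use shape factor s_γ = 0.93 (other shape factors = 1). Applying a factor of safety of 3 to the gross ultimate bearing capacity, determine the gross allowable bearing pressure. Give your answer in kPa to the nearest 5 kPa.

q_all ≈ 1065 kPa

q = γ·D_f = 19.9 × 0.7 = 13.93 kPa.
q·N_q = 13.93 × 53 = 738.29 kPa
0.5·γ·B·N_γ·s_γ = 0.5 × 19.9 × 3.71 × 71.7 × 0.93 = 2461.5 kPa
q_ult = 738.29 + 2461.5 = 3199.8 kPa.
q_all = q_ult / FS = 3199.8 / 3 = 1066.6 kPa.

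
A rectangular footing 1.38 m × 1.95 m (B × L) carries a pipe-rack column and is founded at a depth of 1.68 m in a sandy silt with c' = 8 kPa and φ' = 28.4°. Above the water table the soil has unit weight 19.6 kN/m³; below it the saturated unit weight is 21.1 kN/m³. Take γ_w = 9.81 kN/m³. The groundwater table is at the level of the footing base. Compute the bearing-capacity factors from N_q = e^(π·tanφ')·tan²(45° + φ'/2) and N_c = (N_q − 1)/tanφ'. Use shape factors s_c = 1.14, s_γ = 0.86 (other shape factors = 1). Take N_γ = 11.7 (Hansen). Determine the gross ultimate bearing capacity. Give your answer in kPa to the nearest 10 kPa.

q_ult ≈ 830 kPa

tan28.4° = 0.5407, so N_q = e^(π×0.5407)·tan²(59.2°) = 5.467 × 2.814 = 15.38.
N_c = (15.38 − 1)/tan28.4° = 26.6.
Overburden at base level: q = 19.6 × 1.68 = 32.928 kPa.
Below the base the soil is submerged, so the ½γBN_γ term uses γ' = 21.1 − 9.81 = 11.29 kN/m³.
Cohesion term c·N_c·s_c = 8 × 26.601 × 1.14 = 242.6 kPa; surcharge term q·N_q = 32.928 × 15.383 = 506.54 kPa; self-weight term 0.5·γ·B·N_γ·s_γ = 0.5 × 11.29 × 1.38 × 11.7 × 0.86 = 78.384 kPa.
q_ult = 242.6 + 506.54 + 78.384 = 827.53 kPa.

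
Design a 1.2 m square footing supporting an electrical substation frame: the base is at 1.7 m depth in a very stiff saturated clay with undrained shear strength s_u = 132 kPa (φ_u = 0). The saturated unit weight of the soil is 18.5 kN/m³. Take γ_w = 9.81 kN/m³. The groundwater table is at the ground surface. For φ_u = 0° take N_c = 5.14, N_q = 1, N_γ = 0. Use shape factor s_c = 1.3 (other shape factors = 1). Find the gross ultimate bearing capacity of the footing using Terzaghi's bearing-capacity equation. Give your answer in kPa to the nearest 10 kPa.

q_ult ≈ 900 kPa

γ' = 18.5 − 9.81 = 8.69 kN/m³ (submerged throughout). q = 8.69 × 1.7 = 14.773 kPa.
c·N_c·s_c = 132 × 5.14 × 1.3 = 882.02 kPa
q·N_q = 14.773 × 1 = 14.773 kPa
q_ult = 882.02 + 14.773 = 896.8 kPa.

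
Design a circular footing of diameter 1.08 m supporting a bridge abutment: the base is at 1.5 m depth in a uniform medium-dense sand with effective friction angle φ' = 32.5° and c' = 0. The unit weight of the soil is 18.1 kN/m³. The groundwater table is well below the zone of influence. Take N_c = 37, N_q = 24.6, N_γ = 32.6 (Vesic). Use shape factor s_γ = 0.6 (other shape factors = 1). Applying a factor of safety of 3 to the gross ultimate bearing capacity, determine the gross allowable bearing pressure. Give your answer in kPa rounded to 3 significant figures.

Overburden at base level: q = 18.1 × 1.5 = 27.15 kPa.
Surcharge term q·N_q = 27.15 × 24.6 = 667.89 kPa; self-weight term 0.5·γ·B·N_γ·s_γ = 0.5 × 18.1 × 1.08 × 32.6 × 0.6 = 191.18 kPa.
q_ult = 667.89 + 191.18 = 859.07 kPa.
q_all = q_ult / FS = 859.07 / 3 = 286.36 kPa.

q_all ≈ 286 kPa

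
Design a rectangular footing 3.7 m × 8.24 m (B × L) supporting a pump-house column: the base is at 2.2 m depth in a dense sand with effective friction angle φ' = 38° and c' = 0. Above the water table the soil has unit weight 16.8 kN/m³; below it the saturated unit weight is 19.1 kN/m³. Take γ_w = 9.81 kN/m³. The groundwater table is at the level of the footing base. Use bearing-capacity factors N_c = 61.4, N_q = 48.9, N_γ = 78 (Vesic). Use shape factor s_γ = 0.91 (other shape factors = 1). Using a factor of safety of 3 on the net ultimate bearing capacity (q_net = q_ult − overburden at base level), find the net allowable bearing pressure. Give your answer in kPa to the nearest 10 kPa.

q_all(net) ≈ 1000 kPa

q = γ·D_f = 16.8 × 2.2 = 36.96 kPa.
For the ½γBN_γ term take γ' = 19.1 − 9.81 = 9.29 kN/m³ (soil below base is submerged).
q·N_q = 36.96 × 48.9 = 1807.3 kPa
0.5·γ·B·N_γ·s_γ = 0.5 × 9.29 × 3.7 × 78 × 0.91 = 1219.9 kPa
q_ult = 1807.3 + 1219.9 = 3027.2 kPa.
q_net = 3027.2 − 36.96 = 2990.3 kPa.
q_all(net) = 2990.3 / 3 = 996.76 kPa.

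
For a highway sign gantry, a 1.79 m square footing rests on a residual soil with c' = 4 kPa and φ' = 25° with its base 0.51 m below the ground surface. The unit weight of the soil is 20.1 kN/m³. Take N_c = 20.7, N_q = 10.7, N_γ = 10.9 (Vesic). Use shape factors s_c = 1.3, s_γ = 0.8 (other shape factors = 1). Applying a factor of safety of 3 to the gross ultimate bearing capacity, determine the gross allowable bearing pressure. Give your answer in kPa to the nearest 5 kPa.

Overburden at base level: q = 20.1 × 0.51 = 10.251 kPa.
Cohesion term c·N_c·s_c = 4 × 20.7 × 1.3 = 107.64 kPa; surcharge term q·N_q = 10.251 × 10.7 = 109.69 kPa; self-weight term 0.5·γ·B·N_γ·s_γ = 0.5 × 20.1 × 1.79 × 10.9 × 0.8 = 156.87 kPa.
q_ult = 107.64 + 109.69 + 156.87 = 374.19 kPa.
q_all = q_ult / FS = 374.19 / 3 = 124.73 kPa.

q_all ≈ 125 kPa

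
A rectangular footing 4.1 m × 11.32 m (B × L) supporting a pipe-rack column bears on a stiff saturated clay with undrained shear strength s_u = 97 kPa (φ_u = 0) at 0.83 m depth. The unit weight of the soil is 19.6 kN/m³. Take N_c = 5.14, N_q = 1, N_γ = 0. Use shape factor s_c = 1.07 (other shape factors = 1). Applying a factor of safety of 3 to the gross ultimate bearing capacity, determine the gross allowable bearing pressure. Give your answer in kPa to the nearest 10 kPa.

q_all ≈ 180 kPa

q = γ·D_f = 19.6 × 0.83 = 16.268 kPa.
c·N_c·s_c = 97 × 5.14 × 1.07 = 533.48 kPa
q·N_q = 16.268 × 1 = 16.268 kPa
q_ult = 533.48 + 16.268 = 549.75 kPa.
q_all = q_ult / FS = 549.75 / 3 = 183.25 kPa.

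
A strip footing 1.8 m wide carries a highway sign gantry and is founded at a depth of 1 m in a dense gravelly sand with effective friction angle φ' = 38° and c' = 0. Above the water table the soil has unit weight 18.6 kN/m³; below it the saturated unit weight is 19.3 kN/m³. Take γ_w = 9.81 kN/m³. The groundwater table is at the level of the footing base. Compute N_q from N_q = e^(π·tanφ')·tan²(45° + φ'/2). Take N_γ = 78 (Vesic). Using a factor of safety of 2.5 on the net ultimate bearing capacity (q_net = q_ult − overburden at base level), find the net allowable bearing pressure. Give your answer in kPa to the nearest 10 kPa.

q_all(net) ≈ 620 kPa

N_q = e^(π·tan38°)·tan²(64°) = 48.93.
q = γ·D_f = 18.6 × 1 = 18.6 kPa.
For the ½γBN_γ term take γ' = 19.3 − 9.81 = 9.49 kN/m³ (soil below base is submerged).
q·N_q = 18.6 × 48.933 = 910.16 kPa
0.5·γ·B·N_γ = 0.5 × 9.49 × 1.8 × 78 = 666.2 kPa
q_ult = 910.16 + 666.2 = 1576.4 kPa.
q_net = 1576.4 − 18.6 = 1557.8 kPa.
q_all(net) = 1557.8 / 2.5 = 623.1 kPa.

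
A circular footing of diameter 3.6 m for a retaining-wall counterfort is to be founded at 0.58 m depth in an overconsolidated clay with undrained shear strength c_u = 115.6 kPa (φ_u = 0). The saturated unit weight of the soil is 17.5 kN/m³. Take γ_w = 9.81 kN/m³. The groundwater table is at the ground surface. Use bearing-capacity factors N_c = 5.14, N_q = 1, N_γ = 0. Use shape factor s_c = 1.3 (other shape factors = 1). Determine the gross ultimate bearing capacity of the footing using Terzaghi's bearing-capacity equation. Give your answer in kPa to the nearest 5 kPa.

q_ult ≈ 775 kPa

γ' = 17.5 − 9.81 = 7.69 kN/m³ (submerged throughout). q = 7.69 × 0.58 = 4.4602 kPa.
c·N_c·s_c = 115.6 × 5.14 × 1.3 = 772.44 kPa
q·N_q = 4.4602 × 1 = 4.4602 kPa
q_ult = 772.44 + 4.4602 = 776.9 kPa.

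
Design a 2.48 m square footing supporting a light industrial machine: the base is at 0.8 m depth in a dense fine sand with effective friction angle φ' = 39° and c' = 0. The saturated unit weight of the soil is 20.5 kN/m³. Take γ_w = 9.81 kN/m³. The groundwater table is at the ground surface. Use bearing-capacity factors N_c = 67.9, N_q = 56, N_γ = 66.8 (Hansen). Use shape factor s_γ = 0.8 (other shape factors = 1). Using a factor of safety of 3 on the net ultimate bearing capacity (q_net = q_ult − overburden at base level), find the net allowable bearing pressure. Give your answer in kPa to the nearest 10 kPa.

q_all(net) ≈ 390 kPa

γ' = 20.5 − 9.81 = 10.69 kN/m³ (submerged throughout). q = 10.69 × 0.8 = 8.552 kPa; the same γ' applies in the ½γBN_γ term.
q·N_q = 8.552 × 56 = 478.91 kPa
0.5·γ·B·N_γ·s_γ = 0.5 × 10.69 × 2.48 × 66.8 × 0.8 = 708.38 kPa
q_ult = 478.91 + 708.38 = 1187.3 kPa.
q_net = 1187.3 − 8.552 = 1178.7 kPa.
q_all(net) = 1178.7 / 3 = 392.91 kPa.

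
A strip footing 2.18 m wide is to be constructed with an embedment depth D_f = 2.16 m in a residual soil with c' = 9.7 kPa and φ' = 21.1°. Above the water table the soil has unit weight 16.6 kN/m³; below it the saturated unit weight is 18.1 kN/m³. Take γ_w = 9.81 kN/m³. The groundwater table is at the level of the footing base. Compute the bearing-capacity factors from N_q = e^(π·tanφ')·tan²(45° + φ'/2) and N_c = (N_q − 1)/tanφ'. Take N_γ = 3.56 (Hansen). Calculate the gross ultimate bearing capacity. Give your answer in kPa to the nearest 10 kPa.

tan21.1° = 0.3859, so N_q = e^(π×0.3859)·tan²(55.55°) = 3.361 × 2.125 = 7.14.
N_c = (7.14 − 1)/tan21.1° = 15.92.
q = γ·D_f = 16.6 × 2.16 = 35.856 kPa.
For the ½γBN_γ term take γ' = 18.1 − 9.81 = 8.29 kN/m³ (soil below base is submerged).
c·N_c = 9.7 × 15.918 = 154.4 kPa
q·N_q = 35.856 × 7.1421 = 256.09 kPa
0.5·γ·B·N_γ = 0.5 × 8.29 × 2.18 × 3.56 = 32.169 kPa
q_ult = 154.4 + 256.09 + 32.169 = 442.66 kPa.

q_ult ≈ 440 kPa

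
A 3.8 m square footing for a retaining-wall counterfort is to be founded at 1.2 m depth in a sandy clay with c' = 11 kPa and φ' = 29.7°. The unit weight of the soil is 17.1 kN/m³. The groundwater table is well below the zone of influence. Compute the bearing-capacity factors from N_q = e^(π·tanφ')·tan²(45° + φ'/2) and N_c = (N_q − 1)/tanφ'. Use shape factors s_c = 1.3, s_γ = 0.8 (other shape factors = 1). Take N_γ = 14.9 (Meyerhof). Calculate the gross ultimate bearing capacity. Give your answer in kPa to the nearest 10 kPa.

tan29.7° = 0.5704, so N_q = e^(π×0.5704)·tan²(59.85°) = 6.001 × 2.964 = 17.79.
N_c = (17.79 − 1)/tan29.7° = 29.43.
Overburden at base level: q = 17.1 × 1.2 = 20.52 kPa.
Cohesion term c·N_c·s_c = 11 × 29.431 × 1.3 = 420.86 kPa; surcharge term q·N_q = 20.52 × 17.787 = 364.99 kPa; self-weight term 0.5·γ·B·N_γ·s_γ = 0.5 × 17.1 × 3.8 × 14.9 × 0.8 = 387.28 kPa.
q_ult = 420.86 + 364.99 + 387.28 = 1173.1 kPa.

q_ult ≈ 1170 kPa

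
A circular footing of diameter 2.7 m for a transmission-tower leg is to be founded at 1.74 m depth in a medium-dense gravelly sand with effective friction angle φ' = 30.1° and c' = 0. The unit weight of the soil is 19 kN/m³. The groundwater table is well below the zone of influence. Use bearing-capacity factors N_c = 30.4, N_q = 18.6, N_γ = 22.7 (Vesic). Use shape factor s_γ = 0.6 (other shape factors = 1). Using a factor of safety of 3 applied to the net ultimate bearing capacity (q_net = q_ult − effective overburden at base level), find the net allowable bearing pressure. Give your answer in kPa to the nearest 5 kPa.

q = γ·D_f = 19 × 1.74 = 33.06 kPa.
q·N_q = 33.06 × 18.6 = 614.92 kPa
0.5·γ·B·N_γ·s_γ = 0.5 × 19 × 2.7 × 22.7 × 0.6 = 349.35 kPa
q_ult = 614.92 + 349.35 = 964.27 kPa.
Net ultimate: q_net = 964.27 − 33.06 = 931.21 kPa.
q_all(net) = 931.21 / 3 = 310.4 kPa.

q_all(net) ≈ 310 kPa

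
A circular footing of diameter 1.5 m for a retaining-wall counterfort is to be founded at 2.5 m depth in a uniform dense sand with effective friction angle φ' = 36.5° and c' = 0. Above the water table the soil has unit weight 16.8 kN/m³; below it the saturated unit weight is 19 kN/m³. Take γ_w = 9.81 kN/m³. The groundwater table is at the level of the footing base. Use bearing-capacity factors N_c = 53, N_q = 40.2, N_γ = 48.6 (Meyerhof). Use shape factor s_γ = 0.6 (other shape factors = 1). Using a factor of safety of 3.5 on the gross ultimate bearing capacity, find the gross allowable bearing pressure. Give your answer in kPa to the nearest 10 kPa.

Effective surcharge at the founding depth q = γ·D_f = 16.8 × 2.5 = 42 kPa.
The water table coincides with the base, so in the self-weight term γ → γ' = 9.19 kN/m³.
q_ult = q·N_q + 0.5·γ·B·N_γ·s_γ
     = 42 × 40.2 + 0.5 × 9.19 × 1.5 × 48.6 × 0.6
     = 1688.4 + 200.99 = 1889.4 kPa.
q_all = 1889.4 / 3.5 = 539.82 kPa.

q_all ≈ 540 kPa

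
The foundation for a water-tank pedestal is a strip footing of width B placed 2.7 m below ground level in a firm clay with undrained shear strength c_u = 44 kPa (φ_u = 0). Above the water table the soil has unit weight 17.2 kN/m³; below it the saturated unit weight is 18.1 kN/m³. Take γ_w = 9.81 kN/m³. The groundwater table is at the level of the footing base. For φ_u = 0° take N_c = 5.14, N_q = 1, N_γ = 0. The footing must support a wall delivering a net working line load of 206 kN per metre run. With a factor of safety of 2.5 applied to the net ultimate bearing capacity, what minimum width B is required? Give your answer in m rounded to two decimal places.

Overburden at base level: q = 17.2 × 2.7 = 46.44 kPa.
Cohesion term c·N_c = 44 × 5.14 = 226.16 kPa; surcharge term q·N_q = 46.44 × 1 = 46.44 kPa.
q_ult = 226.16 + 46.44 = 272.6 kPa.
For φ = 0 the ½γBN_γ term vanishes, so q_ult is independent of B. q_net = 272.6 − 46.44 = 226.16 kPa; q_all(net) = 226.16/2.5 = 90.464 kPa.
Required width B = w / q_all(net) = 206 / 90.464 = 2.277 m.

B = 2.28 m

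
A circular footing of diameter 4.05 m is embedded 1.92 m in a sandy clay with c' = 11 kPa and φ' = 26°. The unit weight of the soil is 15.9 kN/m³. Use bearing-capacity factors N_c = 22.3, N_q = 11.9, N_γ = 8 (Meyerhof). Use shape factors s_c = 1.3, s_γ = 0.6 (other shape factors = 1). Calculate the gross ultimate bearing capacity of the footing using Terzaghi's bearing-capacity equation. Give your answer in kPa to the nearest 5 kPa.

q_ult ≈ 835 kPa

q = γ·D_f = 15.9 × 1.92 = 30.528 kPa.
c·N_c·s_c = 11 × 22.3 × 1.3 = 318.89 kPa
q·N_q = 30.528 × 11.9 = 363.28 kPa
0.5·γ·B·N_γ·s_γ = 0.5 × 15.9 × 4.05 × 8 × 0.6 = 154.55 kPa
q_ult = 318.89 + 363.28 + 154.55 = 836.72 kPa.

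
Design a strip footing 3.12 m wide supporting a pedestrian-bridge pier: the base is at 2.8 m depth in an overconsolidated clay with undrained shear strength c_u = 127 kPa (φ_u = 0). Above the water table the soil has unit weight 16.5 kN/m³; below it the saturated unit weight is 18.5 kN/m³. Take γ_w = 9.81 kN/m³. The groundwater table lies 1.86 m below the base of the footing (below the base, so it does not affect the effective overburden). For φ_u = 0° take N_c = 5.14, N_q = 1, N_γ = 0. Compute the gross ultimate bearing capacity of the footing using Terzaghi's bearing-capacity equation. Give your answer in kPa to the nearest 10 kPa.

q_ult ≈ 700 kPa

Effective surcharge at the founding depth q = γ·D_f = 16.5 × 2.8 = 46.2 kPa.
q_ult = c·N_c + q·N_q
     = 127 × 5.14 + 46.2 × 1
     = 652.78 + 46.2 = 698.98 kPa.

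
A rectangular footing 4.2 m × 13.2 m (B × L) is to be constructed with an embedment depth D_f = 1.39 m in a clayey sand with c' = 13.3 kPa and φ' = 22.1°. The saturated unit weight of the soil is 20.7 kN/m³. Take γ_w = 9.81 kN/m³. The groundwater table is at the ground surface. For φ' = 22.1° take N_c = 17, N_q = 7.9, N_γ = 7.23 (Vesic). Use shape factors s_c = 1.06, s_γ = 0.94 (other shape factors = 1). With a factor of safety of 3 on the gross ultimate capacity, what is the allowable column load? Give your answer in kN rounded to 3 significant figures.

P_all ≈ 9510 kN

With the water table at the surface the whole profile is submerged: γ' = 20.7 − 9.81 = 10.89 kN/m³, so q = γ'·D_f = 15.137 kPa; the same γ' applies in the ½γBN_γ term.
q_ult = c·N_c·s_c + q·N_q + 0.5·γ·B·N_γ·s_γ
     = 13.3 × 17 × 1.06 + 15.137 × 7.9 + 0.5 × 10.89 × 4.2 × 7.23 × 0.94
     = 239.67 + 119.58 + 155.42 = 514.67 kPa.
Gross allowable pressure q_all = 514.67 / 3 = 171.56 kPa.
Footing area = 55.44 m², so allowable column load = 171.56 × 55.44 = 9511.1 kN.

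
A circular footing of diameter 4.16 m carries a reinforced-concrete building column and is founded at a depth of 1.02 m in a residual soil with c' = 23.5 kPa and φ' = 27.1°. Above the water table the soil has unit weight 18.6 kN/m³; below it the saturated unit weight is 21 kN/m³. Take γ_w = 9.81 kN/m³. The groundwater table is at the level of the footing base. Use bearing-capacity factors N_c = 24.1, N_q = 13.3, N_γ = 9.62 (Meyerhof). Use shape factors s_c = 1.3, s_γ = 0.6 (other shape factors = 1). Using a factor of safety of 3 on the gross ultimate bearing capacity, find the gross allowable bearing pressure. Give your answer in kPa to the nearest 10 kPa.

q_all ≈ 370 kPa

Overburden at base level: q = 18.6 × 1.02 = 18.972 kPa.
Below the base the soil is submerged, so the ½γBN_γ term uses γ' = 21 − 9.81 = 11.19 kN/m³.
Cohesion term c·N_c·s_c = 23.5 × 24.1 × 1.3 = 736.26 kPa; surcharge term q·N_q = 18.972 × 13.3 = 252.33 kPa; self-weight term 0.5·γ·B·N_γ·s_γ = 0.5 × 11.19 × 4.16 × 9.62 × 0.6 = 134.34 kPa.
q_ult = 736.26 + 252.33 + 134.34 = 1122.9 kPa.
q_all = 1122.9 / 3 = 374.31 kPa.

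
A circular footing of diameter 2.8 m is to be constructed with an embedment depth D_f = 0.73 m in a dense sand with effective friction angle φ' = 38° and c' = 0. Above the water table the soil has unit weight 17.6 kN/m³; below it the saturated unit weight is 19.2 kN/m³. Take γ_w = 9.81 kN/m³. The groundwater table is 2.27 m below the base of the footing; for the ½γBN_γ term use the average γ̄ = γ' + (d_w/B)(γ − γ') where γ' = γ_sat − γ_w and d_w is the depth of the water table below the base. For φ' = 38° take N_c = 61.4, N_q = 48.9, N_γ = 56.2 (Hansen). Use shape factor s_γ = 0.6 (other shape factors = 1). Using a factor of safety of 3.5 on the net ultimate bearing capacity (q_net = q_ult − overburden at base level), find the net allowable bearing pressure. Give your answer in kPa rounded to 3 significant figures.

Effective surcharge at the founding depth q = γ·D_f = 17.6 × 0.73 = 12.848 kPa.
With d_w = 2.27 m < B, γ̄ = 9.39 + (2.27/2.8) × (17.6 − 9.39) = 16.046 kN/m³.
q_ult = q·N_q + 0.5·γ·B·N_γ·s_γ
     = 12.848 × 48.9 + 0.5 × 16.046 × 2.8 × 56.2 × 0.6
     = 628.27 + 757.5 = 1385.8 kPa.
q_net = 1385.8 − 12.848 = 1372.9 kPa.
q_all(net) = 1372.9 / 3.5 = 392.26 kPa.

q_all(net) ≈ 392 kPa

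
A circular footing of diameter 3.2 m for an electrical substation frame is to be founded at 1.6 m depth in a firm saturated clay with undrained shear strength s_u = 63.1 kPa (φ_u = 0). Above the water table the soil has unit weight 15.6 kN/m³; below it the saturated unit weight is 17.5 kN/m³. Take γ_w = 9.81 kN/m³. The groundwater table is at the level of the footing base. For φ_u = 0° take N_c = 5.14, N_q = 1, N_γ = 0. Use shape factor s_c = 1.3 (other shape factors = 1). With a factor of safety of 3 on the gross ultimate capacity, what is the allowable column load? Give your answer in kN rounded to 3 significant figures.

P_all ≈ 1200 kN

q = γ·D_f = 15.6 × 1.6 = 24.96 kPa.
c·N_c·s_c = 63.1 × 5.14 × 1.3 = 421.63 kPa
q·N_q = 24.96 × 1 = 24.96 kPa
q_ult = 421.63 + 24.96 = 446.59 kPa.
Gross allowable pressure q_all = 446.59 / 3 = 148.86 kPa.
Footing area = 8.0425 m², so allowable column load = 148.86 × 8.0425 = 1197.2 kN.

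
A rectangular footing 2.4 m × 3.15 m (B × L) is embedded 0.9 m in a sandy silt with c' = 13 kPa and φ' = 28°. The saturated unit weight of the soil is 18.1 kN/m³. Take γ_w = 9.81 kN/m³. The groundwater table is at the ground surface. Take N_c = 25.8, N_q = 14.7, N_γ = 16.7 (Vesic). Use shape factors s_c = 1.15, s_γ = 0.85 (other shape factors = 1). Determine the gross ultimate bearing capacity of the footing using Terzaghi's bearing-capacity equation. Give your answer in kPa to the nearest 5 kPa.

Water table at ground surface, so effective unit weight γ' = 18.1 − 9.81 = 8.29 kN/m³ is used throughout; overburden q = 8.29 × 0.9 = 7.461 kPa; the same γ' applies in the ½γBN_γ term.
Cohesion term c·N_c·s_c = 13 × 25.8 × 1.15 = 385.71 kPa; surcharge term q·N_q = 7.461 × 14.7 = 109.68 kPa; self-weight term 0.5·γ·B·N_γ·s_γ = 0.5 × 8.29 × 2.4 × 16.7 × 0.85 = 141.21 kPa.
q_ult = 385.71 + 109.68 + 141.21 = 636.6 kPa.

q_ult ≈ 635 kPa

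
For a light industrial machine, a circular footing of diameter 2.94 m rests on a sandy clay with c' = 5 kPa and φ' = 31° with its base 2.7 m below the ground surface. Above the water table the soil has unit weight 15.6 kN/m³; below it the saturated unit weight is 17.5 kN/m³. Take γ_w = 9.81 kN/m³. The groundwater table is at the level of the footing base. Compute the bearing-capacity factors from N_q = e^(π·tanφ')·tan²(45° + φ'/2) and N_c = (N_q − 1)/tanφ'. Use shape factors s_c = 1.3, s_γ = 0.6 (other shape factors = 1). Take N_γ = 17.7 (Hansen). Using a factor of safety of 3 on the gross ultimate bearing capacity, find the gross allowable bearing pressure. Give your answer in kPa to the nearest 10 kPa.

q_all ≈ 400 kPa

N_q = e^(π·tan31°)·tan²(60.5°) = 20.63; N_c = (N_q − 1)/tanφ' = 32.67.
q = γ·D_f = 15.6 × 2.7 = 42.12 kPa.
For the ½γBN_γ term take γ' = 17.5 − 9.81 = 7.69 kN/m³ (soil below base is submerged).
c·N_c·s_c = 5 × 32.671 × 1.3 = 212.36 kPa
q·N_q = 42.12 × 20.631 = 868.97 kPa
0.5·γ·B·N_γ·s_γ = 0.5 × 7.69 × 2.94 × 17.7 × 0.6 = 120.05 kPa
q_ult = 212.36 + 868.97 + 120.05 = 1201.4 kPa.
q_all = 1201.4 / 3 = 400.46 kPa.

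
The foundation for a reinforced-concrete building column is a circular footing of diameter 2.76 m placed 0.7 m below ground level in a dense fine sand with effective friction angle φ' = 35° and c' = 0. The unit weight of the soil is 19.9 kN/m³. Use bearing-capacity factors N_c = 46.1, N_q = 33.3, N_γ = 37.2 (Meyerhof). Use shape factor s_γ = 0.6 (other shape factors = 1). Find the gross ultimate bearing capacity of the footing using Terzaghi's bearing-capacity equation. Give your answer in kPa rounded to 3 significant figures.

Effective surcharge at the founding depth q = γ·D_f = 19.9 × 0.7 = 13.93 kPa.
q_ult = q·N_q + 0.5·γ·B·N_γ·s_γ
     = 13.93 × 33.3 + 0.5 × 19.9 × 2.76 × 37.2 × 0.6
     = 463.87 + 612.95 = 1076.8 kPa.

q_ult ≈ 1080 kPa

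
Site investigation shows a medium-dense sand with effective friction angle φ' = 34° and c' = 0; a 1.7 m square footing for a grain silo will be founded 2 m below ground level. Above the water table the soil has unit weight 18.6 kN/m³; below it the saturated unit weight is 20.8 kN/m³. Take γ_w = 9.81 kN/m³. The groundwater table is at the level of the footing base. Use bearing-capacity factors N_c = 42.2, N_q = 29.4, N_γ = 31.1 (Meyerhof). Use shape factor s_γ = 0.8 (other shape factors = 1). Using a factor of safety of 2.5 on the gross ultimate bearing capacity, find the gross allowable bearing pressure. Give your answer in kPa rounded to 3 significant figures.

Overburden at base level: q = 18.6 × 2 = 37.2 kPa.
Below the base the soil is submerged, so the ½γBN_γ term uses γ' = 20.8 − 9.81 = 10.99 kN/m³.
Surcharge term q·N_q = 37.2 × 29.4 = 1093.7 kPa; self-weight term 0.5·γ·B·N_γ·s_γ = 0.5 × 10.99 × 1.7 × 31.1 × 0.8 = 232.42 kPa.
q_ult = 1093.7 + 232.42 = 1326.1 kPa.
q_all = 1326.1 / 2.5 = 530.44 kPa.

q_all ≈ 530 kPa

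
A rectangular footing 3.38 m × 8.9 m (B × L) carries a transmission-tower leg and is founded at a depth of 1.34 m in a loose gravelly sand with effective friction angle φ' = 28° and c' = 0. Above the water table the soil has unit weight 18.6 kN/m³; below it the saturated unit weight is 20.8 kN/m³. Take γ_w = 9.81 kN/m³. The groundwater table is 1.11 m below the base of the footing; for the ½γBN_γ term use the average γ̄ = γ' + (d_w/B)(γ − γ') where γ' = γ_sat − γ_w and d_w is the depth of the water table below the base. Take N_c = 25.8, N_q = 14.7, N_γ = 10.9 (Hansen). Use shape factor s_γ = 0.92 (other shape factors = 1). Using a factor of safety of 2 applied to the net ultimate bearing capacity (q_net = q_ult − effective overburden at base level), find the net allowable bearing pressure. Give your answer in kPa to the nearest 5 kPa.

Overburden at base level: q = 18.6 × 1.34 = 24.924 kPa.
The water table is 1.11 m below the base (< B = 3.38 m), so the ½γBN_γ term uses γ̄ = γ' + (d_w/B)(γ − γ') = 10.99 + (1.11/3.38)(18.6 − 10.99) = 13.489 kN/m³.
Surcharge term q·N_q = 24.924 × 14.7 = 366.38 kPa; self-weight term 0.5·γ·B·N_γ·s_γ = 0.5 × 13.489 × 3.38 × 10.9 × 0.92 = 228.6 kPa.
q_ult = 366.38 + 228.6 = 594.99 kPa.
Net ultimate: q_net = 594.99 − 24.924 = 570.06 kPa.
q_all(net) = 570.06 / 2 = 285.03 kPa.

q_all(net) ≈ 285 kPa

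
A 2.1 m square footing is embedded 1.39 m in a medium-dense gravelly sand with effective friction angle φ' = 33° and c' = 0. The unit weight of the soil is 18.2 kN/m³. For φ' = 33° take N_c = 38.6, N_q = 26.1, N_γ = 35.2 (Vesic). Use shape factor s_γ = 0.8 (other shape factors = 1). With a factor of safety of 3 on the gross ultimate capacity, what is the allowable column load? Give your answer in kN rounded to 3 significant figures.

P_all ≈ 1760 kN

q = γ·D_f = 18.2 × 1.39 = 25.298 kPa.
q·N_q = 25.298 × 26.1 = 660.28 kPa
0.5·γ·B·N_γ·s_γ = 0.5 × 18.2 × 2.1 × 35.2 × 0.8 = 538.14 kPa
q_ult = 660.28 + 538.14 = 1198.4 kPa.
Gross allowable pressure q_all = 1198.4 / 3 = 399.47 kPa.
Footing area = 4.41 m², so allowable column load = 399.47 × 4.41 = 1761.7 kN.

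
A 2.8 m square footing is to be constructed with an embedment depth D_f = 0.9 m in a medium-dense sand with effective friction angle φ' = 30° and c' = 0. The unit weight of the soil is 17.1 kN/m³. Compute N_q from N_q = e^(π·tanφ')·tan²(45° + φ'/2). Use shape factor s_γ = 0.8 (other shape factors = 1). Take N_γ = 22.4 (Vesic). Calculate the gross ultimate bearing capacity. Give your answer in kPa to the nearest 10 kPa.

q_ult ≈ 710 kPa

tan30° = 0.5774, so N_q = e^(π×0.5774)·tan²(60°) = 6.134 × 3.0 = 18.4.
q = γ·D_f = 17.1 × 0.9 = 15.39 kPa.
q·N_q = 15.39 × 18.401 = 283.19 kPa
0.5·γ·B·N_γ·s_γ = 0.5 × 17.1 × 2.8 × 22.4 × 0.8 = 429 kPa
q_ult = 283.19 + 429 = 712.2 kPa.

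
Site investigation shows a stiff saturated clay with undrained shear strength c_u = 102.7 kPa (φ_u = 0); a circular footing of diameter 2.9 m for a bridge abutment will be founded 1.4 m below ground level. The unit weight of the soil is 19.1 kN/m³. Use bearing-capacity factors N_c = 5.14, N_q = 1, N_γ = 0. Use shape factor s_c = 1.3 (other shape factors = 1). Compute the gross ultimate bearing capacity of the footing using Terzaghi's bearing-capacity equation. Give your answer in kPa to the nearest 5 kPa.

Effective surcharge at the founding depth q = γ·D_f = 19.1 × 1.4 = 26.74 kPa.
q_ult = c·N_c·s_c + q·N_q
     = 102.7 × 5.14 × 1.3 + 26.74 × 1
     = 686.24 + 26.74 = 712.98 kPa.

q_ult ≈ 715 kPa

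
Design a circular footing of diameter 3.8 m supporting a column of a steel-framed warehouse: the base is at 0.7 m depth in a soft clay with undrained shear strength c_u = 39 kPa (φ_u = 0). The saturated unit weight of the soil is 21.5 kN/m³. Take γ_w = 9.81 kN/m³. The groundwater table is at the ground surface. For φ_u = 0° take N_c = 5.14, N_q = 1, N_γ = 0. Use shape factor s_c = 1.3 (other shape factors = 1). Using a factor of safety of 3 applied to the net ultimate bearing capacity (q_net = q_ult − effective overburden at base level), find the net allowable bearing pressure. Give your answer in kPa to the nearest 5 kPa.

q_all(net) ≈ 85 kPa

With the water table at the surface the whole profile is submerged: γ' = 21.5 − 9.81 = 11.69 kN/m³, so q = γ'·D_f = 8.183 kPa.
q_ult = c·N_c·s_c + q·N_q
     = 39 × 5.14 × 1.3 + 8.183 × 1
     = 260.6 + 8.183 = 268.78 kPa.
Net ultimate: q_net = 268.78 − 8.183 = 260.6 kPa.
q_all(net) = 260.6 / 3 = 86.866 kPa.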